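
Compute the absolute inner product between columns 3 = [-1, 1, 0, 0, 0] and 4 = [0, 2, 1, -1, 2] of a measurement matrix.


Inner product: -1*0 + 1*2 + 0*1 + 0*-1 + 0*2
Products: [0, 2, 0, 0, 0]
Sum = 2.
|dot| = 2.

2


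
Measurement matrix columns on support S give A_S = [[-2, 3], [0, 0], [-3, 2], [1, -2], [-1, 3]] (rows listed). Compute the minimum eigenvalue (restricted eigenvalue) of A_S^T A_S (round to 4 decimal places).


A_S^T A_S = [[15, -17], [-17, 26]].
trace = 41.
det = 101.
disc = trace^2 - 4*det = 1681 - 4*101 = 1277.
sqrt(1277) ≈ 35.735137.
lam_min = (41 - sqrt(1277))/2 ≈ (41 - 35.735137)/2 = 2.6324315 ≈ 2.6324.

2.6324


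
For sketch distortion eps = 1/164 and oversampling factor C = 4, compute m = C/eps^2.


1/eps = 164.
(1/eps)^2 = 26896.
m = 4*26896 = 107584.

107584


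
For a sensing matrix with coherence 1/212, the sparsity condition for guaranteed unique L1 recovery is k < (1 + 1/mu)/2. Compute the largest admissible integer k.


1/mu = 212.
1 + 1/mu = 213.
(1 + 1/mu)/2 = 106.5 is not an integer, so k_max = floor(106.5) = 106.

106


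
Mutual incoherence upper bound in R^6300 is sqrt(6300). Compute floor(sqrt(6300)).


79^2 = 6241 <= 6300 < 6400 = 80^2, so 79 <= sqrt(6300) < 80.
floor(sqrt(6300)) = 79.

79


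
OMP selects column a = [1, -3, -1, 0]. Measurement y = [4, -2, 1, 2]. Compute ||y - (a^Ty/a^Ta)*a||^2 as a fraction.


a^T a = 11.
a^T y = 9.
coeff = 9/11 = 9/11.
||r||^2 = 194/11.

194/11


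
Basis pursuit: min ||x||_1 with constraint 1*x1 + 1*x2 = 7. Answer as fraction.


Axis intercepts:
  x1 = 7, x2 = 0: L1 = 7
  x1 = 0, x2 = 7: L1 = 7
x* = (7, 0)
||x*||_1 = 7.

7


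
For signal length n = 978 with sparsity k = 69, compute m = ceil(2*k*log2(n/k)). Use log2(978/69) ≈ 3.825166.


log2(n/k) = log2(978/69) ≈ 3.825166.
2*k*log2(n/k) ≈ 2*69*3.825166 = 527.872908.
m = ceil(527.872908) = 528.

528


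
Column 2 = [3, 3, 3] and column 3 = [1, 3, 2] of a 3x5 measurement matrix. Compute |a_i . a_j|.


Inner product: 3*1 + 3*3 + 3*2
Products: [3, 9, 6]
Sum = 18.
|dot| = 18.

18


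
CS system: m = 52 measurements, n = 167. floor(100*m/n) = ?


100*m/n = 100*52/167 ≈ 31.1377.
floor = 31.

31


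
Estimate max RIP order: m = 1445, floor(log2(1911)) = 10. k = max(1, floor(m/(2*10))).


floor(log2(1911)) = 10.
2*10 = 20.
m/(2*floor(log2(n))) = 1445/20 ≈ 72.25.
floor = 72.
k = max(1, 72) = 72.

72


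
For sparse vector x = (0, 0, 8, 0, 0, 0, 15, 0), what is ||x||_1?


Non-zero entries: [(2, 8), (6, 15)]
Absolute values: [8, 15]
||x||_1 = sum = 23.

23


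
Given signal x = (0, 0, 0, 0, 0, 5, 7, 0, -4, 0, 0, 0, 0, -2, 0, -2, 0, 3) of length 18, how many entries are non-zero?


Non-zero positions: [5, 6, 8, 13, 15, 17].
Sparsity = 6.

6


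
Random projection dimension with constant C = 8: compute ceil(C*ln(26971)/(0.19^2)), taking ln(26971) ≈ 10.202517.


ln(26971) ≈ 10.202517.
eps^2 = 0.19^2 = 0.0361.
C*ln(N)/eps^2 ≈ 8*10.202517/0.0361 ≈ 2260.9456.
m = ceil(2260.9456) = 2261.

2261


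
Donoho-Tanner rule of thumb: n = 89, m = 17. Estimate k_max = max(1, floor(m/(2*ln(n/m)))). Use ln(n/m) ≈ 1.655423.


n/m = 89/17.
ln(n/m) ≈ 1.655423.
2*ln(n/m) ≈ 3.310846.
m/(2*ln(n/m)) ≈ 17/3.310846 ≈ 5.1346.
floor = 5.
k_max = max(1, 5) = 5.

5


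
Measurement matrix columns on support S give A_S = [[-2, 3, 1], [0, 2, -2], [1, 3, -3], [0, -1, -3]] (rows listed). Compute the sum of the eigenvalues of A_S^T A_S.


Sum of eigenvalues of A_S^T A_S = trace(A_S^T A_S) = sum of squared column norms of A_S.
A_S^T A_S diagonal: [5, 23, 23].
trace = 5 + 23 + 23 = 51.

51


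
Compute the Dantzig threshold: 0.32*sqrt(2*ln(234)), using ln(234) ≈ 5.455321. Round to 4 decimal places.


ln(234) ≈ 5.455321.
2*ln(n) ≈ 10.910642.
sqrt(2*ln(n)) ≈ sqrt(10.910642) ≈ 3.303126.
threshold ≈ 0.32*3.303126 = 1.05700032 ≈ 1.0570.

1.0570


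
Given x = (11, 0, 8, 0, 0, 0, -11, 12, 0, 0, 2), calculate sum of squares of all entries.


Non-zero entries: [(0, 11), (2, 8), (6, -11), (7, 12), (10, 2)]
Squares: [121, 64, 121, 144, 4]
||x||_2^2 = sum = 454.

454


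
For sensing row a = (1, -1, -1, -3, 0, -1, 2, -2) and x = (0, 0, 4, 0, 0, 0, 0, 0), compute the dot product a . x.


Non-zero terms: ['-1*4']
Products: [-4]
y = sum = -4.

-4


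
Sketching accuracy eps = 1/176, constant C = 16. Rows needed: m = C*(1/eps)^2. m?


1/eps = 176.
(1/eps)^2 = 30976.
m = 16*30976 = 495616.

495616


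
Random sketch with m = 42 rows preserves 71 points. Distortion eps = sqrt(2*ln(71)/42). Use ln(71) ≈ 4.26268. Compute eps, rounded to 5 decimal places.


ln(71) ≈ 4.26268.
2*ln(N)/m ≈ 2*4.26268/42 ≈ 0.20298476.
eps = sqrt(0.20298476) ≈ 0.4505383 ≈ 0.45054.

0.45054


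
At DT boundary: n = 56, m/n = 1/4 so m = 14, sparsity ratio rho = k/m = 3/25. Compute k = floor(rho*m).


m = 1/4*56 = 14.
rho = 3/25.
rho*m = 3/25*14 = 1.68.
k = floor(1.68) = 1.

1


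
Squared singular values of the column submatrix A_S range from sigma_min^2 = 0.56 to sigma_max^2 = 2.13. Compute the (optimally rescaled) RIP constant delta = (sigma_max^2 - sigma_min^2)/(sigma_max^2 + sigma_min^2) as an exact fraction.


lambda_max - lambda_min = 2.13 - 0.56 = 1.57.
lambda_max + lambda_min = 2.13 + 0.56 = 2.69.
delta = 1.57/2.69 = 157/269.

157/269


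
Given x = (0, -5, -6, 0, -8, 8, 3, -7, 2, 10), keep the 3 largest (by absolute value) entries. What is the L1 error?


Sorted |x_i| descending: [10, 8, 8, 7, 6, 5, 3, 2, 0, 0]
Keep top 3: [10, 8, 8]
Tail entries: [7, 6, 5, 3, 2, 0, 0]
L1 error = sum of tail = 23.

23


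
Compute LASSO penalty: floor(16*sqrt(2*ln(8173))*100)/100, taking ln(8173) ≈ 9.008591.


ln(8173) ≈ 9.008591.
2*ln(n) ≈ 18.017182.
sqrt(2*ln(n)) ≈ sqrt(18.017182) ≈ 4.244665.
lambda ≈ 16*4.244665 = 67.91464.
floor(lambda*100)/100 = 67.91.

67.91


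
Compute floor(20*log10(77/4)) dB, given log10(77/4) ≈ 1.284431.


||x||/||e|| = 77/4.
log10(77/4) ≈ 1.284431.
20*log10(||x||/||e||) ≈ 20*1.284431 = 25.68862.
floor(25.68862) = 25.

25


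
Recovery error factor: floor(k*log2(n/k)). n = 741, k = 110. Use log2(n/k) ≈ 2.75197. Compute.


log2(n/k) = log2(741/110) ≈ 2.75197.
k*log2(n/k) ≈ 110*2.75197 = 302.7167.
floor(302.7167) = 302.

302


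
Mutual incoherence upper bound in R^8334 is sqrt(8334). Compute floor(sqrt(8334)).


91^2 = 8281 <= 8334 < 8464 = 92^2, so 91 <= sqrt(8334) < 92.
floor(sqrt(8334)) = 91.

91


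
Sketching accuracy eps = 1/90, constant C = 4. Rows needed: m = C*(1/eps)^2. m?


1/eps = 90.
(1/eps)^2 = 8100.
m = 4*8100 = 32400.

32400


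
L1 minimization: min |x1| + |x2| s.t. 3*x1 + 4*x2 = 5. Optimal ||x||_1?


Axis intercepts:
  x1 = 5/3, x2 = 0: L1 = 5/3
  x1 = 0, x2 = 5/4: L1 = 5/4
x* = (0, 5/4)
||x*||_1 = 5/4.

5/4


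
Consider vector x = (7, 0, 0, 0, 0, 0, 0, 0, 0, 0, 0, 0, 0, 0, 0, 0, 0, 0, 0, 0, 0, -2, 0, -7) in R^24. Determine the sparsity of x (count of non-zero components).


Non-zero positions: [0, 21, 23].
Sparsity = 3.

3


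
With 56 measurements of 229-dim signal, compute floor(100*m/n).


100*m/n = 100*56/229 ≈ 24.4541.
floor = 24.

24


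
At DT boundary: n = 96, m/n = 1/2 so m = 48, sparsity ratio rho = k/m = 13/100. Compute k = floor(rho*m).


m = 1/2*96 = 48.
rho = 13/100.
rho*m = 13/100*48 = 6.24.
k = floor(6.24) = 6.

6


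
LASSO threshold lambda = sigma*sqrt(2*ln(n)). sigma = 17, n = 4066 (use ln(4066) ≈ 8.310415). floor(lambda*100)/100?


ln(4066) ≈ 8.310415.
2*ln(n) ≈ 16.62083.
sqrt(2*ln(n)) ≈ sqrt(16.62083) ≈ 4.076865.
lambda ≈ 17*4.076865 = 69.306705.
floor(lambda*100)/100 = 69.30.

69.30


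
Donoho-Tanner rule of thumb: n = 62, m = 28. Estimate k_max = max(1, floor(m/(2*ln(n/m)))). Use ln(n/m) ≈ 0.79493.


n/m = 62/28 = 31/14.
ln(n/m) ≈ 0.79493.
2*ln(n/m) ≈ 1.58986.
m/(2*ln(n/m)) ≈ 28/1.58986 ≈ 17.6116.
floor = 17.
k_max = max(1, 17) = 17.

17


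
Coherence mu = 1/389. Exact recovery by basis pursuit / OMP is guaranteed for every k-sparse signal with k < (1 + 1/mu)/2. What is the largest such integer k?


1/mu = 389.
1 + 1/mu = 390.
(1 + 1/mu)/2 = 195 is an integer and the inequality is strict, so k_max = 195 - 1 = 194.

194


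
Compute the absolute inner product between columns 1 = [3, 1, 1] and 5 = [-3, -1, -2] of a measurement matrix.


Inner product: 3*-3 + 1*-1 + 1*-2
Products: [-9, -1, -2]
Sum = -12.
|dot| = 12.

12


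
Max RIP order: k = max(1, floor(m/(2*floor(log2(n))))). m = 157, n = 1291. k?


floor(log2(1291)) = 10.
2*10 = 20.
m/(2*floor(log2(n))) = 157/20 ≈ 7.85.
floor = 7.
k = max(1, 7) = 7.

7


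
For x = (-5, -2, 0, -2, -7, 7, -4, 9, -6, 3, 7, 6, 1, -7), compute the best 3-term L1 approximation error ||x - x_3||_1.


Sorted |x_i| descending: [9, 7, 7, 7, 7, 6, 6, 5, 4, 3, 2, 2, 1, 0]
Keep top 3: [9, 7, 7]
Tail entries: [7, 7, 6, 6, 5, 4, 3, 2, 2, 1, 0]
L1 error = sum of tail = 43.

43


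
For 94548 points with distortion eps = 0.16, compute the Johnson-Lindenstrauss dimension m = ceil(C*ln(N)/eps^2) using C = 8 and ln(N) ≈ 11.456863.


ln(94548) ≈ 11.456863.
eps^2 = 0.16^2 = 0.0256.
C*ln(N)/eps^2 ≈ 8*11.456863/0.0256 ≈ 3580.2697.
m = ceil(3580.2697) = 3581.

3581


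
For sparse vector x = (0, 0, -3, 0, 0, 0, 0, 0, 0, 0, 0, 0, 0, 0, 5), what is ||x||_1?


Non-zero entries: [(2, -3), (14, 5)]
Absolute values: [3, 5]
||x||_1 = sum = 8.

8


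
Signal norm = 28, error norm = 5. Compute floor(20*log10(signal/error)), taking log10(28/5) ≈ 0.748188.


||x||/||e|| = 28/5.
log10(28/5) ≈ 0.748188.
20*log10(||x||/||e||) ≈ 20*0.748188 = 14.96376.
floor(14.96376) = 14.

14


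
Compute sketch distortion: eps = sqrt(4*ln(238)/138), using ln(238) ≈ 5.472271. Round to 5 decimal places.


ln(238) ≈ 5.472271.
4*ln(N)/m ≈ 4*5.472271/138 ≈ 0.15861655.
eps = sqrt(0.15861655) ≈ 0.3982669 ≈ 0.39827.

0.39827


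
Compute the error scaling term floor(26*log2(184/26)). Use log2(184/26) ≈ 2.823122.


log2(n/k) = log2(184/26) ≈ 2.823122.
k*log2(n/k) ≈ 26*2.823122 = 73.401172.
floor(73.401172) = 73.

73


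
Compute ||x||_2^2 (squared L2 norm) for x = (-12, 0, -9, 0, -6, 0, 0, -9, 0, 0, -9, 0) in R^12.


Non-zero entries: [(0, -12), (2, -9), (4, -6), (7, -9), (10, -9)]
Squares: [144, 81, 36, 81, 81]
||x||_2^2 = sum = 423.

423


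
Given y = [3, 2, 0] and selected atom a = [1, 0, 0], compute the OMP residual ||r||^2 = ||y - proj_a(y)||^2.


a^T a = 1.
a^T y = 3.
coeff = 3/1 = 3.
||r||^2 = 4.

4


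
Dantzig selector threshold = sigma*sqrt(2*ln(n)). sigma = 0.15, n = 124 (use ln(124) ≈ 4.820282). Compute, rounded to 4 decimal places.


ln(124) ≈ 4.820282.
2*ln(n) ≈ 9.640564.
sqrt(2*ln(n)) ≈ sqrt(9.640564) ≈ 3.104926.
threshold ≈ 0.15*3.104926 = 0.4657389 ≈ 0.4657.

0.4657


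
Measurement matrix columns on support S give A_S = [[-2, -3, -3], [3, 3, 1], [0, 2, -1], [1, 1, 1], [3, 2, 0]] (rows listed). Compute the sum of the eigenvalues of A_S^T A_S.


Sum of eigenvalues of A_S^T A_S = trace(A_S^T A_S) = sum of squared column norms of A_S.
A_S^T A_S diagonal: [23, 27, 12].
trace = 23 + 27 + 12 = 62.

62


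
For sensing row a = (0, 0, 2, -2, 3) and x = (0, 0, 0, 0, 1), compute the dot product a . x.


Non-zero terms: ['3*1']
Products: [3]
y = sum = 3.

3


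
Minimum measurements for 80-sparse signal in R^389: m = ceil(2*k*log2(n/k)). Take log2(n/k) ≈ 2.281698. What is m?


log2(n/k) = log2(389/80) ≈ 2.281698.
2*k*log2(n/k) ≈ 2*80*2.281698 = 365.07168.
m = ceil(365.07168) = 366.

366


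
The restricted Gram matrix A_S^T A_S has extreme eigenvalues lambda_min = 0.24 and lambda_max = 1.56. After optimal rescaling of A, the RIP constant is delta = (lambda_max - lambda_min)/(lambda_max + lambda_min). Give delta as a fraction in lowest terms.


lambda_max - lambda_min = 1.56 - 0.24 = 1.32.
lambda_max + lambda_min = 1.56 + 0.24 = 1.80.
delta = 1.32/1.80 = 132/180 = 11/15.

11/15


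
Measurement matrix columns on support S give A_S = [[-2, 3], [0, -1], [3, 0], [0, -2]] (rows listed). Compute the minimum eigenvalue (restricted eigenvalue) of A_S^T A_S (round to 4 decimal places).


A_S^T A_S = [[13, -6], [-6, 14]].
trace = 27.
det = 146.
disc = trace^2 - 4*det = 729 - 4*146 = 145.
sqrt(145) ≈ 12.041595.
lam_min = (27 - sqrt(145))/2 ≈ (27 - 12.041595)/2 = 7.4792025 ≈ 7.4792.

7.4792


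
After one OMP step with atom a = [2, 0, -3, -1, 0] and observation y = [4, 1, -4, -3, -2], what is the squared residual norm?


a^T a = 14.
a^T y = 23.
coeff = 23/14 = 23/14.
||r||^2 = 115/14.

115/14


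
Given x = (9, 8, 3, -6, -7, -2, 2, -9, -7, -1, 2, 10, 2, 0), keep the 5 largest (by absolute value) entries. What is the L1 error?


Sorted |x_i| descending: [10, 9, 9, 8, 7, 7, 6, 3, 2, 2, 2, 2, 1, 0]
Keep top 5: [10, 9, 9, 8, 7]
Tail entries: [7, 6, 3, 2, 2, 2, 2, 1, 0]
L1 error = sum of tail = 25.

25


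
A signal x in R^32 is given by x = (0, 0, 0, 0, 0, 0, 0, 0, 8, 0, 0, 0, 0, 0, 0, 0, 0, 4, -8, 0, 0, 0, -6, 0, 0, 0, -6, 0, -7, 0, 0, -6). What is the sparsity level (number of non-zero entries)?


Non-zero positions: [8, 17, 18, 22, 26, 28, 31].
Sparsity = 7.

7


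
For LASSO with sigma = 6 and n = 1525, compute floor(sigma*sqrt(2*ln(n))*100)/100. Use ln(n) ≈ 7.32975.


ln(1525) ≈ 7.32975.
2*ln(n) ≈ 14.6595.
sqrt(2*ln(n)) ≈ sqrt(14.6595) ≈ 3.828773.
lambda ≈ 6*3.828773 = 22.972638.
floor(lambda*100)/100 = 22.97.

22.97


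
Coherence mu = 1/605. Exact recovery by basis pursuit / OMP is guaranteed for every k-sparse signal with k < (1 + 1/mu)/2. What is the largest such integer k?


1/mu = 605.
1 + 1/mu = 606.
(1 + 1/mu)/2 = 303 is an integer and the inequality is strict, so k_max = 303 - 1 = 302.

302


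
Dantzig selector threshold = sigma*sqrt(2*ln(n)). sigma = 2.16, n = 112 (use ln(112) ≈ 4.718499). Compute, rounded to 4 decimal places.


ln(112) ≈ 4.718499.
2*ln(n) ≈ 9.436998.
sqrt(2*ln(n)) ≈ sqrt(9.436998) ≈ 3.07197.
threshold ≈ 2.16*3.07197 = 6.6354552 ≈ 6.6355.

6.6355


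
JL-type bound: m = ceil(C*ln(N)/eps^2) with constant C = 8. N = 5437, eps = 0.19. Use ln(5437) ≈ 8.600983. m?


ln(5437) ≈ 8.600983.
eps^2 = 0.19^2 = 0.0361.
C*ln(N)/eps^2 ≈ 8*8.600983/0.0361 ≈ 1906.035.
m = ceil(1906.035) = 1907.

1907


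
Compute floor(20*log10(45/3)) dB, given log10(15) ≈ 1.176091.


||x||/||e|| = 45/3 = 15.
log10(15) ≈ 1.176091.
20*log10(||x||/||e||) ≈ 20*1.176091 = 23.52182.
floor(23.52182) = 23.

23


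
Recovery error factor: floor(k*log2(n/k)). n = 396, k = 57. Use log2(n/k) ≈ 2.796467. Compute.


log2(n/k) = log2(396/57) ≈ 2.796467.
k*log2(n/k) ≈ 57*2.796467 = 159.398619.
floor(159.398619) = 159.

159


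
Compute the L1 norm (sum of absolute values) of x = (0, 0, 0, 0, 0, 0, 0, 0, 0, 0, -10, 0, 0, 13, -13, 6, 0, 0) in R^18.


Non-zero entries: [(10, -10), (13, 13), (14, -13), (15, 6)]
Absolute values: [10, 13, 13, 6]
||x||_1 = sum = 42.

42


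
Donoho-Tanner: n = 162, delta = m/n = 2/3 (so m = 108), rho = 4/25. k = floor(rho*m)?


m = 2/3*162 = 108.
rho = 4/25.
rho*m = 4/25*108 = 17.28.
k = floor(17.28) = 17.

17


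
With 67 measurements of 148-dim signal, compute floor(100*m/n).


100*m/n = 100*67/148 ≈ 45.2703.
floor = 45.

45


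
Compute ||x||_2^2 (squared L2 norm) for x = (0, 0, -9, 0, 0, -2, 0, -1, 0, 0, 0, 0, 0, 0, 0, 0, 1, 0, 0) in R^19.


Non-zero entries: [(2, -9), (5, -2), (7, -1), (16, 1)]
Squares: [81, 4, 1, 1]
||x||_2^2 = sum = 87.

87


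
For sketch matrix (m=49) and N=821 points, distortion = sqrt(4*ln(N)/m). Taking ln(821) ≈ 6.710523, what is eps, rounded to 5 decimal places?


ln(821) ≈ 6.710523.
4*ln(N)/m ≈ 4*6.710523/49 ≈ 0.5477978.
eps = sqrt(0.5477978) ≈ 0.7401336 ≈ 0.74013.

0.74013


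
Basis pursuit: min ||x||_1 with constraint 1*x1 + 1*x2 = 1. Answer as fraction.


Axis intercepts:
  x1 = 1, x2 = 0: L1 = 1
  x1 = 0, x2 = 1: L1 = 1
x* = (1, 0)
||x*||_1 = 1.

1


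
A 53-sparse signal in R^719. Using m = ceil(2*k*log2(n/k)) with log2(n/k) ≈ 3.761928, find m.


log2(n/k) = log2(719/53) ≈ 3.761928.
2*k*log2(n/k) ≈ 2*53*3.761928 = 398.764368.
m = ceil(398.764368) = 399.

399


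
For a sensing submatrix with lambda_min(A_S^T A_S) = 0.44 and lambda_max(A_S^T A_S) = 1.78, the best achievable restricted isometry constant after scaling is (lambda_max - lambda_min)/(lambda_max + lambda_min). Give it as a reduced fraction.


lambda_max - lambda_min = 1.78 - 0.44 = 1.34.
lambda_max + lambda_min = 1.78 + 0.44 = 2.22.
delta = 1.34/2.22 = 134/222 = 67/111.

67/111


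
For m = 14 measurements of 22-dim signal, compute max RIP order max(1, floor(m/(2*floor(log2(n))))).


floor(log2(22)) = 4.
2*4 = 8.
m/(2*floor(log2(n))) = 14/8 ≈ 1.75.
floor = 1.
k = max(1, 1) = 1.

1


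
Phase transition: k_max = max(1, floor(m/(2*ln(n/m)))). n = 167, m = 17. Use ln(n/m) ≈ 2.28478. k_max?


n/m = 167/17.
ln(n/m) ≈ 2.28478.
2*ln(n/m) ≈ 4.56956.
m/(2*ln(n/m)) ≈ 17/4.56956 ≈ 3.7203.
floor = 3.
k_max = max(1, 3) = 3.

3


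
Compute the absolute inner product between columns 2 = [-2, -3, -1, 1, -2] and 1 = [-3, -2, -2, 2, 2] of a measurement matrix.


Inner product: -2*-3 + -3*-2 + -1*-2 + 1*2 + -2*2
Products: [6, 6, 2, 2, -4]
Sum = 12.
|dot| = 12.

12


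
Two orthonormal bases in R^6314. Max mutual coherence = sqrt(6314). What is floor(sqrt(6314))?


79^2 = 6241 <= 6314 < 6400 = 80^2, so 79 <= sqrt(6314) < 80.
floor(sqrt(6314)) = 79.

79


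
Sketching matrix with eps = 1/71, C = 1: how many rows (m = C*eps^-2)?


1/eps = 71.
(1/eps)^2 = 5041.
m = 1*5041 = 5041.

5041


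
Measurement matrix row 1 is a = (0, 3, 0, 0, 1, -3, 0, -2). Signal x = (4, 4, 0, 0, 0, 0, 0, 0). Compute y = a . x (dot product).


Non-zero terms: ['0*4', '3*4']
Products: [0, 12]
y = sum = 12.

12


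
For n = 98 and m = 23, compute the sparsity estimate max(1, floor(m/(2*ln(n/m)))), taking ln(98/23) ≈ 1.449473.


n/m = 98/23.
ln(n/m) ≈ 1.449473.
2*ln(n/m) ≈ 2.898946.
m/(2*ln(n/m)) ≈ 23/2.898946 ≈ 7.9339.
floor = 7.
k_max = max(1, 7) = 7.

7


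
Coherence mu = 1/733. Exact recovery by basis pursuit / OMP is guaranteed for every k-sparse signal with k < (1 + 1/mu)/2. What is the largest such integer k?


1/mu = 733.
1 + 1/mu = 734.
(1 + 1/mu)/2 = 367 is an integer and the inequality is strict, so k_max = 367 - 1 = 366.

366


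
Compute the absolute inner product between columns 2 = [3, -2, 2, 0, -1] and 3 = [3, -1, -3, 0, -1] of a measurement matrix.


Inner product: 3*3 + -2*-1 + 2*-3 + 0*0 + -1*-1
Products: [9, 2, -6, 0, 1]
Sum = 6.
|dot| = 6.

6


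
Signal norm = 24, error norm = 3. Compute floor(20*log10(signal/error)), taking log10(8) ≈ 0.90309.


||x||/||e|| = 24/3 = 8.
log10(8) ≈ 0.90309.
20*log10(||x||/||e||) ≈ 20*0.90309 = 18.0618.
floor(18.0618) = 18.

18


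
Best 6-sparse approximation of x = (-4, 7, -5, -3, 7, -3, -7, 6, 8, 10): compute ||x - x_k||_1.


Sorted |x_i| descending: [10, 8, 7, 7, 7, 6, 5, 4, 3, 3]
Keep top 6: [10, 8, 7, 7, 7, 6]
Tail entries: [5, 4, 3, 3]
L1 error = sum of tail = 15.

15


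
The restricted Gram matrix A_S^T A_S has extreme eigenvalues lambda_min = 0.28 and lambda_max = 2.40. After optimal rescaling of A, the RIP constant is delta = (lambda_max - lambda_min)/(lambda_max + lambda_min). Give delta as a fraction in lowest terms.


lambda_max - lambda_min = 2.40 - 0.28 = 2.12.
lambda_max + lambda_min = 2.40 + 0.28 = 2.68.
delta = 2.12/2.68 = 212/268 = 53/67.

53/67


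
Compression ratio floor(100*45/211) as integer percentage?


100*m/n = 100*45/211 ≈ 21.327.
floor = 21.

21


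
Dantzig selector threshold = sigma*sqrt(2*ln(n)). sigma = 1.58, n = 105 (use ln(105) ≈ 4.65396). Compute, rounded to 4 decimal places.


ln(105) ≈ 4.65396.
2*ln(n) ≈ 9.30792.
sqrt(2*ln(n)) ≈ sqrt(9.30792) ≈ 3.050888.
threshold ≈ 1.58*3.050888 = 4.82040304 ≈ 4.8204.

4.8204


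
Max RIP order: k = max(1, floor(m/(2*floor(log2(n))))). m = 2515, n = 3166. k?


floor(log2(3166)) = 11.
2*11 = 22.
m/(2*floor(log2(n))) = 2515/22 ≈ 114.3182.
floor = 114.
k = max(1, 114) = 114.

114


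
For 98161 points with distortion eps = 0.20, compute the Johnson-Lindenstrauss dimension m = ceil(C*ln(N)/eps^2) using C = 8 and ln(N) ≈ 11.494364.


ln(98161) ≈ 11.494364.
eps^2 = 0.20^2 = 0.04.
C*ln(N)/eps^2 ≈ 8*11.494364/0.04 ≈ 2298.8728.
m = ceil(2298.8728) = 2299.

2299


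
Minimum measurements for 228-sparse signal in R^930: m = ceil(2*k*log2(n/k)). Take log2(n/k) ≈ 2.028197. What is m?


log2(n/k) = log2(930/228) ≈ 2.028197.
2*k*log2(n/k) ≈ 2*228*2.028197 = 924.857832.
m = ceil(924.857832) = 925.

925


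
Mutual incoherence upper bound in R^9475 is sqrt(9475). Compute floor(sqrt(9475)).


97^2 = 9409 <= 9475 < 9604 = 98^2, so 97 <= sqrt(9475) < 98.
floor(sqrt(9475)) = 97.

97


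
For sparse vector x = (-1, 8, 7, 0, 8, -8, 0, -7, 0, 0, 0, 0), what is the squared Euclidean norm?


Non-zero entries: [(0, -1), (1, 8), (2, 7), (4, 8), (5, -8), (7, -7)]
Squares: [1, 64, 49, 64, 64, 49]
||x||_2^2 = sum = 291.

291


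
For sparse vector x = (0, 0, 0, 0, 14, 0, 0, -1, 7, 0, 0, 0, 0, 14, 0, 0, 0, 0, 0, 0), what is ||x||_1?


Non-zero entries: [(4, 14), (7, -1), (8, 7), (13, 14)]
Absolute values: [14, 1, 7, 14]
||x||_1 = sum = 36.

36


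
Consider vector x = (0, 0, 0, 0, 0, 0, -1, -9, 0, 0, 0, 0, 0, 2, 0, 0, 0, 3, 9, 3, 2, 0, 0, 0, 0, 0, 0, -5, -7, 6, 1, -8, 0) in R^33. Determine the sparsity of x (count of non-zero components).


Non-zero positions: [6, 7, 13, 17, 18, 19, 20, 27, 28, 29, 30, 31].
Sparsity = 12.

12


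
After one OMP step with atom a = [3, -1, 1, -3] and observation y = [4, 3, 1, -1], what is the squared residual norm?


a^T a = 20.
a^T y = 13.
coeff = 13/20 = 13/20.
||r||^2 = 371/20.

371/20


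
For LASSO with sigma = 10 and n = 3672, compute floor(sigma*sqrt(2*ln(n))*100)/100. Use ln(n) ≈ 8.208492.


ln(3672) ≈ 8.208492.
2*ln(n) ≈ 16.416984.
sqrt(2*ln(n)) ≈ sqrt(16.416984) ≈ 4.051788.
lambda ≈ 10*4.051788 = 40.51788.
floor(lambda*100)/100 = 40.51.

40.51


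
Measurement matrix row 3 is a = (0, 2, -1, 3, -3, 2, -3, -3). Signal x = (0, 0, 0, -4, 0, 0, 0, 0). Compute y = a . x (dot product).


Non-zero terms: ['3*-4']
Products: [-12]
y = sum = -12.

-12


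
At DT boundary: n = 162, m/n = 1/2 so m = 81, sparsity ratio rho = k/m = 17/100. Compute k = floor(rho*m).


m = 1/2*162 = 81.
rho = 17/100.
rho*m = 17/100*81 = 13.77.
k = floor(13.77) = 13.

13


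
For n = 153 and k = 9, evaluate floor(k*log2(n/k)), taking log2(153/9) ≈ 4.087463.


log2(n/k) = log2(153/9) ≈ 4.087463.
k*log2(n/k) ≈ 9*4.087463 = 36.787167.
floor(36.787167) = 36.

36


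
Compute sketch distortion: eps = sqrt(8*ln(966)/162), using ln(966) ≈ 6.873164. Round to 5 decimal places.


ln(966) ≈ 6.873164.
8*ln(N)/m ≈ 8*6.873164/162 ≈ 0.33941551.
eps = sqrt(0.33941551) ≈ 0.5825938 ≈ 0.58259.

0.58259


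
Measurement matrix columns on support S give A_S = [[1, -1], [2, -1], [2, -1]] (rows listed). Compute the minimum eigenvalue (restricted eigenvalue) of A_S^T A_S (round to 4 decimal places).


A_S^T A_S = [[9, -5], [-5, 3]].
trace = 12.
det = 2.
disc = trace^2 - 4*det = 144 - 4*2 = 136.
sqrt(136) ≈ 11.661904.
lam_min = (12 - sqrt(136))/2 ≈ (12 - 11.661904)/2 = 0.169048 ≈ 0.1690.

0.1690


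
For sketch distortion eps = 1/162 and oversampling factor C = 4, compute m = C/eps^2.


1/eps = 162.
(1/eps)^2 = 26244.
m = 4*26244 = 104976.

104976


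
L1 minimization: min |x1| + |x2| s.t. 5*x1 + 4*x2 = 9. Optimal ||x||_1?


Axis intercepts:
  x1 = 9/5, x2 = 0: L1 = 9/5
  x1 = 0, x2 = 9/4: L1 = 9/4
x* = (9/5, 0)
||x*||_1 = 9/5.

9/5


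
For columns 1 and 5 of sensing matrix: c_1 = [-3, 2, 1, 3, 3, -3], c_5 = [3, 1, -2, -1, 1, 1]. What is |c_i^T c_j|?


Inner product: -3*3 + 2*1 + 1*-2 + 3*-1 + 3*1 + -3*1
Products: [-9, 2, -2, -3, 3, -3]
Sum = -12.
|dot| = 12.

12


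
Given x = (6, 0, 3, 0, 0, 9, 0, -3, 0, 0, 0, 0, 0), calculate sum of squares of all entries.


Non-zero entries: [(0, 6), (2, 3), (5, 9), (7, -3)]
Squares: [36, 9, 81, 9]
||x||_2^2 = sum = 135.

135


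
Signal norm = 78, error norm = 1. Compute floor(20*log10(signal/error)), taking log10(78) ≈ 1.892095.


||x||/||e|| = 78/1 = 78.
log10(78) ≈ 1.892095.
20*log10(||x||/||e||) ≈ 20*1.892095 = 37.8419.
floor(37.8419) = 37.

37


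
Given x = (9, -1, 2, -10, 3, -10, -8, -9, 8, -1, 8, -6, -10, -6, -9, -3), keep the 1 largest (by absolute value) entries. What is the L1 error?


Sorted |x_i| descending: [10, 10, 10, 9, 9, 9, 8, 8, 8, 6, 6, 3, 3, 2, 1, 1]
Keep top 1: [10]
Tail entries: [10, 10, 9, 9, 9, 8, 8, 8, 6, 6, 3, 3, 2, 1, 1]
L1 error = sum of tail = 93.

93


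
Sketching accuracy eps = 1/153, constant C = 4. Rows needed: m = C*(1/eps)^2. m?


1/eps = 153.
(1/eps)^2 = 23409.
m = 4*23409 = 93636.

93636


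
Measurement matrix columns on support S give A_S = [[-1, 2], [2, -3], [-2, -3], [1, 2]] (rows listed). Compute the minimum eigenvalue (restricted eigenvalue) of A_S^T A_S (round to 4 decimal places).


A_S^T A_S = [[10, 0], [0, 26]].
trace = 36.
det = 260.
disc = trace^2 - 4*det = 1296 - 4*260 = 256.
sqrt(256) = 16.
lam_min = (36 - 16)/2 = 10 = 10.0000.

10.0000


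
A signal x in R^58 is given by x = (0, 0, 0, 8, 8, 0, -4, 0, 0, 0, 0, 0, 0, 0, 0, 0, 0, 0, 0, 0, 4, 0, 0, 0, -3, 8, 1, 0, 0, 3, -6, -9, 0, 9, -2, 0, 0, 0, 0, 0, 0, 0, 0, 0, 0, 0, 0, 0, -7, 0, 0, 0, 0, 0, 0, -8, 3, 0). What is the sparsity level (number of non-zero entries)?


Non-zero positions: [3, 4, 6, 20, 24, 25, 26, 29, 30, 31, 33, 34, 48, 55, 56].
Sparsity = 15.

15


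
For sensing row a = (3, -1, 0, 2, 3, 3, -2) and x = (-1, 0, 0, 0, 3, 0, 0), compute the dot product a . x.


Non-zero terms: ['3*-1', '3*3']
Products: [-3, 9]
y = sum = 6.

6


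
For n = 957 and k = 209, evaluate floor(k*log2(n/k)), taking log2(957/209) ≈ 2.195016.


log2(n/k) = log2(957/209) ≈ 2.195016.
k*log2(n/k) ≈ 209*2.195016 = 458.758344.
floor(458.758344) = 458.

458


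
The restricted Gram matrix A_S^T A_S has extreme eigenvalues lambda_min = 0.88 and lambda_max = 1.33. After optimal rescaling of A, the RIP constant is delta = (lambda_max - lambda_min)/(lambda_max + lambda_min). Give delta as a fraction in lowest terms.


lambda_max - lambda_min = 1.33 - 0.88 = 0.45.
lambda_max + lambda_min = 1.33 + 0.88 = 2.21.
delta = 0.45/2.21 = 45/221.

45/221


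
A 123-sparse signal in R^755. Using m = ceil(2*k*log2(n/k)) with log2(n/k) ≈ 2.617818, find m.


log2(n/k) = log2(755/123) ≈ 2.617818.
2*k*log2(n/k) ≈ 2*123*2.617818 = 643.983228.
m = ceil(643.983228) = 644.

644


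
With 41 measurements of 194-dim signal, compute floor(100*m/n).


100*m/n = 100*41/194 ≈ 21.134.
floor = 21.

21


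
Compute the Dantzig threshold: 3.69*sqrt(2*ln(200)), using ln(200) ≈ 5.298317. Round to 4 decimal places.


ln(200) ≈ 5.298317.
2*ln(n) ≈ 10.596634.
sqrt(2*ln(n)) ≈ sqrt(10.596634) ≈ 3.255247.
threshold ≈ 3.69*3.255247 = 12.01186143 ≈ 12.0119.

12.0119


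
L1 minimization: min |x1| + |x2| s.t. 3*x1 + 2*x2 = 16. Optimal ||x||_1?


Axis intercepts:
  x1 = 16/3, x2 = 0: L1 = 16/3
  x1 = 0, x2 = 8: L1 = 8
x* = (16/3, 0)
||x*||_1 = 16/3.

16/3


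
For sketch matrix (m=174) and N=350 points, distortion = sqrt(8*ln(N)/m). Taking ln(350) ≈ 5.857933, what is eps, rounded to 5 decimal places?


ln(350) ≈ 5.857933.
8*ln(N)/m ≈ 8*5.857933/174 ≈ 0.26933025.
eps = sqrt(0.26933025) ≈ 0.5189704 ≈ 0.51897.

0.51897


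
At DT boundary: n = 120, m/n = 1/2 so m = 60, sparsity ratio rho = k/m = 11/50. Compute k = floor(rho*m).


m = 1/2*120 = 60.
rho = 11/50.
rho*m = 11/50*60 = 13.2.
k = floor(13.2) = 13.

13


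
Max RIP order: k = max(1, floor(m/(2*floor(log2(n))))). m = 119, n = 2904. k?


floor(log2(2904)) = 11.
2*11 = 22.
m/(2*floor(log2(n))) = 119/22 ≈ 5.4091.
floor = 5.
k = max(1, 5) = 5.

5


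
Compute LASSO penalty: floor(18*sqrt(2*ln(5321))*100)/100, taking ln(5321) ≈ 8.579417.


ln(5321) ≈ 8.579417.
2*ln(n) ≈ 17.158834.
sqrt(2*ln(n)) ≈ sqrt(17.158834) ≈ 4.142322.
lambda ≈ 18*4.142322 = 74.561796.
floor(lambda*100)/100 = 74.56.

74.56


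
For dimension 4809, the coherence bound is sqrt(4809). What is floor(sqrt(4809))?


69^2 = 4761 <= 4809 < 4900 = 70^2, so 69 <= sqrt(4809) < 70.
floor(sqrt(4809)) = 69.

69


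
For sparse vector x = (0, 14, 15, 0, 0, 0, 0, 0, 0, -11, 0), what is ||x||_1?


Non-zero entries: [(1, 14), (2, 15), (9, -11)]
Absolute values: [14, 15, 11]
||x||_1 = sum = 40.

40


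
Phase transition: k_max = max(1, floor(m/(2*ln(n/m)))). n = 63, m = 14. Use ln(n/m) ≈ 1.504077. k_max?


n/m = 63/14 = 9/2.
ln(n/m) ≈ 1.504077.
2*ln(n/m) ≈ 3.008154.
m/(2*ln(n/m)) ≈ 14/3.008154 ≈ 4.654.
floor = 4.
k_max = max(1, 4) = 4.

4


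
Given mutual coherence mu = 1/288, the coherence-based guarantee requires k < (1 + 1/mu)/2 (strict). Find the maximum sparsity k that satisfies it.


1/mu = 288.
1 + 1/mu = 289.
(1 + 1/mu)/2 = 144.5 is not an integer, so k_max = floor(144.5) = 144.

144


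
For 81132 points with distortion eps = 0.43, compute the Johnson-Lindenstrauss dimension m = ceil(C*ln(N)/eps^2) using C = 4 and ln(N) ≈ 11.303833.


ln(81132) ≈ 11.303833.
eps^2 = 0.43^2 = 0.1849.
C*ln(N)/eps^2 ≈ 4*11.303833/0.1849 ≈ 244.5394.
m = ceil(244.5394) = 245.

245


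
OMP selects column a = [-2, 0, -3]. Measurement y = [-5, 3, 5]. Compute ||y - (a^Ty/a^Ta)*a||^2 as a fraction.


a^T a = 13.
a^T y = -5.
coeff = -5/13 = -5/13.
||r||^2 = 742/13.

742/13


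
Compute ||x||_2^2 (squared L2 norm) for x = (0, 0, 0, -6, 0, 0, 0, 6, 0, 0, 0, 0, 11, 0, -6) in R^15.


Non-zero entries: [(3, -6), (7, 6), (12, 11), (14, -6)]
Squares: [36, 36, 121, 36]
||x||_2^2 = sum = 229.

229


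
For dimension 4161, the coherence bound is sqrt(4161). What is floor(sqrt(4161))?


64^2 = 4096 <= 4161 < 4225 = 65^2, so 64 <= sqrt(4161) < 65.
floor(sqrt(4161)) = 64.

64


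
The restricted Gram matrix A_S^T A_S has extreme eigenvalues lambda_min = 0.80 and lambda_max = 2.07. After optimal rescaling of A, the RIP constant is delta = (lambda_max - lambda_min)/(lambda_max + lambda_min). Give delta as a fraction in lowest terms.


lambda_max - lambda_min = 2.07 - 0.80 = 1.27.
lambda_max + lambda_min = 2.07 + 0.80 = 2.87.
delta = 1.27/2.87 = 127/287.

127/287


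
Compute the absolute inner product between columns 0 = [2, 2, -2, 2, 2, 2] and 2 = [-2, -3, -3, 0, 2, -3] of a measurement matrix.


Inner product: 2*-2 + 2*-3 + -2*-3 + 2*0 + 2*2 + 2*-3
Products: [-4, -6, 6, 0, 4, -6]
Sum = -6.
|dot| = 6.

6


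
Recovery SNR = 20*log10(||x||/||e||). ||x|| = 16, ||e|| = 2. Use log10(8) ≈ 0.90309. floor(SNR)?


||x||/||e|| = 16/2 = 8.
log10(8) ≈ 0.90309.
20*log10(||x||/||e||) ≈ 20*0.90309 = 18.0618.
floor(18.0618) = 18.

18


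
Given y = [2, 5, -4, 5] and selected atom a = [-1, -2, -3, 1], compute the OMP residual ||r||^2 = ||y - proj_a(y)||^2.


a^T a = 15.
a^T y = 5.
coeff = 5/15 = 1/3.
||r||^2 = 205/3.

205/3


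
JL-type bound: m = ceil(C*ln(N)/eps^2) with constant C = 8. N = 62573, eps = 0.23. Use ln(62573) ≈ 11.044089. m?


ln(62573) ≈ 11.044089.
eps^2 = 0.23^2 = 0.0529.
C*ln(N)/eps^2 ≈ 8*11.044089/0.0529 ≈ 1670.1836.
m = ceil(1670.1836) = 1671.

1671


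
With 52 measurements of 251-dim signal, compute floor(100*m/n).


100*m/n = 100*52/251 ≈ 20.7171.
floor = 20.

20


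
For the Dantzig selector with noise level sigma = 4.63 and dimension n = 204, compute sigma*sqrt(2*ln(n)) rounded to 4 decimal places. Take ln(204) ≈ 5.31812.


ln(204) ≈ 5.31812.
2*ln(n) ≈ 10.63624.
sqrt(2*ln(n)) ≈ sqrt(10.63624) ≈ 3.261325.
threshold ≈ 4.63*3.261325 = 15.09993475 ≈ 15.0999.

15.0999


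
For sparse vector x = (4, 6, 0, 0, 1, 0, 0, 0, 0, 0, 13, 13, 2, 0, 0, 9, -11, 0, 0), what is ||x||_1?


Non-zero entries: [(0, 4), (1, 6), (4, 1), (10, 13), (11, 13), (12, 2), (15, 9), (16, -11)]
Absolute values: [4, 6, 1, 13, 13, 2, 9, 11]
||x||_1 = sum = 59.

59


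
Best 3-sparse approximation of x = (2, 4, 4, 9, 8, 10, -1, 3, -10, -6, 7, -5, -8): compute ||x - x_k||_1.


Sorted |x_i| descending: [10, 10, 9, 8, 8, 7, 6, 5, 4, 4, 3, 2, 1]
Keep top 3: [10, 10, 9]
Tail entries: [8, 8, 7, 6, 5, 4, 4, 3, 2, 1]
L1 error = sum of tail = 48.

48


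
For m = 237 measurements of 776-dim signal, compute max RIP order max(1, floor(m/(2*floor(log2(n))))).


floor(log2(776)) = 9.
2*9 = 18.
m/(2*floor(log2(n))) = 237/18 ≈ 13.1667.
floor = 13.
k = max(1, 13) = 13.

13


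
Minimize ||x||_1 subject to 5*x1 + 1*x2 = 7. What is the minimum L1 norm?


Axis intercepts:
  x1 = 7/5, x2 = 0: L1 = 7/5
  x1 = 0, x2 = 7: L1 = 7
x* = (7/5, 0)
||x*||_1 = 7/5.

7/5


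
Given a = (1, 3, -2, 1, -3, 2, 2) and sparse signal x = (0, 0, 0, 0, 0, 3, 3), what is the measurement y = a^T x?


Non-zero terms: ['2*3', '2*3']
Products: [6, 6]
y = sum = 12.

12


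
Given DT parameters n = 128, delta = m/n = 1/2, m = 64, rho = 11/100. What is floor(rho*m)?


m = 1/2*128 = 64.
rho = 11/100.
rho*m = 11/100*64 = 7.04.
k = floor(7.04) = 7.

7


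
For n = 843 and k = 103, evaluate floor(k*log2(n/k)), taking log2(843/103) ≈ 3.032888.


log2(n/k) = log2(843/103) ≈ 3.032888.
k*log2(n/k) ≈ 103*3.032888 = 312.387464.
floor(312.387464) = 312.

312


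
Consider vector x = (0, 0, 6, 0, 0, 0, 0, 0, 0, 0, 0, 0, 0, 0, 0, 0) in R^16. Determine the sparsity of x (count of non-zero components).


Non-zero positions: [2].
Sparsity = 1.

1


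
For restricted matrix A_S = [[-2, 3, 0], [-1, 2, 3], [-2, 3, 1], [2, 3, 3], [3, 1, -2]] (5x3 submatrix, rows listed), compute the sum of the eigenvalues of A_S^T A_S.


Sum of eigenvalues of A_S^T A_S = trace(A_S^T A_S) = sum of squared column norms of A_S.
A_S^T A_S diagonal: [22, 32, 23].
trace = 22 + 32 + 23 = 77.

77


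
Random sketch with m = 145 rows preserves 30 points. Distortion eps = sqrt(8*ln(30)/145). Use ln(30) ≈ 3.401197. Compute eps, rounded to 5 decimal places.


ln(30) ≈ 3.401197.
8*ln(N)/m ≈ 8*3.401197/145 ≈ 0.18765225.
eps = sqrt(0.18765225) ≈ 0.4331885 ≈ 0.43319.

0.43319


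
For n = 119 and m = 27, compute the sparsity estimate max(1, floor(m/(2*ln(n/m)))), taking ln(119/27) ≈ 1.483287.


n/m = 119/27.
ln(n/m) ≈ 1.483287.
2*ln(n/m) ≈ 2.966574.
m/(2*ln(n/m)) ≈ 27/2.966574 ≈ 9.1014.
floor = 9.
k_max = max(1, 9) = 9.

9


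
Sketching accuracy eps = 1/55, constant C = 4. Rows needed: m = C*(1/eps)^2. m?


1/eps = 55.
(1/eps)^2 = 3025.
m = 4*3025 = 12100.

12100


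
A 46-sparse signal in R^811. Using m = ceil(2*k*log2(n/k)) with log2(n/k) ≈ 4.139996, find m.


log2(n/k) = log2(811/46) ≈ 4.139996.
2*k*log2(n/k) ≈ 2*46*4.139996 = 380.879632.
m = ceil(380.879632) = 381.

381


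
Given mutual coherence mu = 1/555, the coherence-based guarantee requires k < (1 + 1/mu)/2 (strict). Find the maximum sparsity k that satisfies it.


1/mu = 555.
1 + 1/mu = 556.
(1 + 1/mu)/2 = 278 is an integer and the inequality is strict, so k_max = 278 - 1 = 277.

277


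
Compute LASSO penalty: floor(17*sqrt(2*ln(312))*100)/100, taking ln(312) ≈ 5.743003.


ln(312) ≈ 5.743003.
2*ln(n) ≈ 11.486006.
sqrt(2*ln(n)) ≈ sqrt(11.486006) ≈ 3.389101.
lambda ≈ 17*3.389101 = 57.614717.
floor(lambda*100)/100 = 57.61.

57.61


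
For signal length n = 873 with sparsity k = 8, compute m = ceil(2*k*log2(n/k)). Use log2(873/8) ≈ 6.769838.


log2(n/k) = log2(873/8) ≈ 6.769838.
2*k*log2(n/k) ≈ 2*8*6.769838 = 108.317408.
m = ceil(108.317408) = 109.

109


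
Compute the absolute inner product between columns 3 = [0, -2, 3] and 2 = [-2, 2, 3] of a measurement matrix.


Inner product: 0*-2 + -2*2 + 3*3
Products: [0, -4, 9]
Sum = 5.
|dot| = 5.

5


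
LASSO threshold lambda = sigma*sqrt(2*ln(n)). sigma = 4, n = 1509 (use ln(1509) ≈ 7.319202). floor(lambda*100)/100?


ln(1509) ≈ 7.319202.
2*ln(n) ≈ 14.638404.
sqrt(2*ln(n)) ≈ sqrt(14.638404) ≈ 3.826017.
lambda ≈ 4*3.826017 = 15.304068.
floor(lambda*100)/100 = 15.30.

15.30


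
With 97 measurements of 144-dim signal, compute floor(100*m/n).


100*m/n = 100*97/144 ≈ 67.3611.
floor = 67.

67


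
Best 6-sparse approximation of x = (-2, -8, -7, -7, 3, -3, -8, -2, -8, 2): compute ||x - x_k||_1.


Sorted |x_i| descending: [8, 8, 8, 7, 7, 3, 3, 2, 2, 2]
Keep top 6: [8, 8, 8, 7, 7, 3]
Tail entries: [3, 2, 2, 2]
L1 error = sum of tail = 9.

9


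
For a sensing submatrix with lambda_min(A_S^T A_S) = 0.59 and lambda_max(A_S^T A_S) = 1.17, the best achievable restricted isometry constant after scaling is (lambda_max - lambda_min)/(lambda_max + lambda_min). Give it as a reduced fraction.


lambda_max - lambda_min = 1.17 - 0.59 = 0.58.
lambda_max + lambda_min = 1.17 + 0.59 = 1.76.
delta = 0.58/1.76 = 58/176 = 29/88.

29/88


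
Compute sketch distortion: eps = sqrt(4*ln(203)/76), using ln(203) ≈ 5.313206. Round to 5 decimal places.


ln(203) ≈ 5.313206.
4*ln(N)/m ≈ 4*5.313206/76 ≈ 0.27964242.
eps = sqrt(0.27964242) ≈ 0.5288123 ≈ 0.52881.

0.52881


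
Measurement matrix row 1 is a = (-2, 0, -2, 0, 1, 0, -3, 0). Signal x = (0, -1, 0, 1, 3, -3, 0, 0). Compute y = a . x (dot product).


Non-zero terms: ['0*-1', '0*1', '1*3', '0*-3']
Products: [0, 0, 3, 0]
y = sum = 3.

3


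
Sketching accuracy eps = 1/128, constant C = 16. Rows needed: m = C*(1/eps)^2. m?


1/eps = 128.
(1/eps)^2 = 16384.
m = 16*16384 = 262144.

262144


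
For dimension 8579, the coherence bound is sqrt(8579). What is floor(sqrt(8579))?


92^2 = 8464 <= 8579 < 8649 = 93^2, so 92 <= sqrt(8579) < 93.
floor(sqrt(8579)) = 92.

92


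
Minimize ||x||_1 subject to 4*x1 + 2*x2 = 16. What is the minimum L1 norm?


Axis intercepts:
  x1 = 4, x2 = 0: L1 = 4
  x1 = 0, x2 = 8: L1 = 8
x* = (4, 0)
||x*||_1 = 4.

4


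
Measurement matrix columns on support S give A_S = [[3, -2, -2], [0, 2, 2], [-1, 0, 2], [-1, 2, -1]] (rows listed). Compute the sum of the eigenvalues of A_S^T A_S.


Sum of eigenvalues of A_S^T A_S = trace(A_S^T A_S) = sum of squared column norms of A_S.
A_S^T A_S diagonal: [11, 12, 13].
trace = 11 + 12 + 13 = 36.

36


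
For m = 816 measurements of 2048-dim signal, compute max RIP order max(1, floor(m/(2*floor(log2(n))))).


floor(log2(2048)) = 11.
2*11 = 22.
m/(2*floor(log2(n))) = 816/22 ≈ 37.0909.
floor = 37.
k = max(1, 37) = 37.

37


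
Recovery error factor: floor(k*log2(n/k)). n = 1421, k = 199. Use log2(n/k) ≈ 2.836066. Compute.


log2(n/k) = log2(1421/199) ≈ 2.836066.
k*log2(n/k) ≈ 199*2.836066 = 564.377134.
floor(564.377134) = 564.

564


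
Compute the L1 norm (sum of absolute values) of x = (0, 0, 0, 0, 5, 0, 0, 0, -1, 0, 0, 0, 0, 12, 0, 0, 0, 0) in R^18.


Non-zero entries: [(4, 5), (8, -1), (13, 12)]
Absolute values: [5, 1, 12]
||x||_1 = sum = 18.

18


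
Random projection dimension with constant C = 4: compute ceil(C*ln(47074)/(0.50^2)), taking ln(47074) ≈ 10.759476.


ln(47074) ≈ 10.759476.
eps^2 = 0.50^2 = 0.25.
C*ln(N)/eps^2 ≈ 4*10.759476/0.25 ≈ 172.1516.
m = ceil(172.1516) = 173.

173


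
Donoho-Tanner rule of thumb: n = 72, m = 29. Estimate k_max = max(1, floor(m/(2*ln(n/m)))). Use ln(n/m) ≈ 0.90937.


n/m = 72/29.
ln(n/m) ≈ 0.90937.
2*ln(n/m) ≈ 1.81874.
m/(2*ln(n/m)) ≈ 29/1.81874 ≈ 15.9451.
floor = 15.
k_max = max(1, 15) = 15.

15


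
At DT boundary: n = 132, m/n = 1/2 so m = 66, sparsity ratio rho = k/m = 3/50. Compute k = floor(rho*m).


m = 1/2*132 = 66.
rho = 3/50.
rho*m = 3/50*66 = 3.96.
k = floor(3.96) = 3.

3
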